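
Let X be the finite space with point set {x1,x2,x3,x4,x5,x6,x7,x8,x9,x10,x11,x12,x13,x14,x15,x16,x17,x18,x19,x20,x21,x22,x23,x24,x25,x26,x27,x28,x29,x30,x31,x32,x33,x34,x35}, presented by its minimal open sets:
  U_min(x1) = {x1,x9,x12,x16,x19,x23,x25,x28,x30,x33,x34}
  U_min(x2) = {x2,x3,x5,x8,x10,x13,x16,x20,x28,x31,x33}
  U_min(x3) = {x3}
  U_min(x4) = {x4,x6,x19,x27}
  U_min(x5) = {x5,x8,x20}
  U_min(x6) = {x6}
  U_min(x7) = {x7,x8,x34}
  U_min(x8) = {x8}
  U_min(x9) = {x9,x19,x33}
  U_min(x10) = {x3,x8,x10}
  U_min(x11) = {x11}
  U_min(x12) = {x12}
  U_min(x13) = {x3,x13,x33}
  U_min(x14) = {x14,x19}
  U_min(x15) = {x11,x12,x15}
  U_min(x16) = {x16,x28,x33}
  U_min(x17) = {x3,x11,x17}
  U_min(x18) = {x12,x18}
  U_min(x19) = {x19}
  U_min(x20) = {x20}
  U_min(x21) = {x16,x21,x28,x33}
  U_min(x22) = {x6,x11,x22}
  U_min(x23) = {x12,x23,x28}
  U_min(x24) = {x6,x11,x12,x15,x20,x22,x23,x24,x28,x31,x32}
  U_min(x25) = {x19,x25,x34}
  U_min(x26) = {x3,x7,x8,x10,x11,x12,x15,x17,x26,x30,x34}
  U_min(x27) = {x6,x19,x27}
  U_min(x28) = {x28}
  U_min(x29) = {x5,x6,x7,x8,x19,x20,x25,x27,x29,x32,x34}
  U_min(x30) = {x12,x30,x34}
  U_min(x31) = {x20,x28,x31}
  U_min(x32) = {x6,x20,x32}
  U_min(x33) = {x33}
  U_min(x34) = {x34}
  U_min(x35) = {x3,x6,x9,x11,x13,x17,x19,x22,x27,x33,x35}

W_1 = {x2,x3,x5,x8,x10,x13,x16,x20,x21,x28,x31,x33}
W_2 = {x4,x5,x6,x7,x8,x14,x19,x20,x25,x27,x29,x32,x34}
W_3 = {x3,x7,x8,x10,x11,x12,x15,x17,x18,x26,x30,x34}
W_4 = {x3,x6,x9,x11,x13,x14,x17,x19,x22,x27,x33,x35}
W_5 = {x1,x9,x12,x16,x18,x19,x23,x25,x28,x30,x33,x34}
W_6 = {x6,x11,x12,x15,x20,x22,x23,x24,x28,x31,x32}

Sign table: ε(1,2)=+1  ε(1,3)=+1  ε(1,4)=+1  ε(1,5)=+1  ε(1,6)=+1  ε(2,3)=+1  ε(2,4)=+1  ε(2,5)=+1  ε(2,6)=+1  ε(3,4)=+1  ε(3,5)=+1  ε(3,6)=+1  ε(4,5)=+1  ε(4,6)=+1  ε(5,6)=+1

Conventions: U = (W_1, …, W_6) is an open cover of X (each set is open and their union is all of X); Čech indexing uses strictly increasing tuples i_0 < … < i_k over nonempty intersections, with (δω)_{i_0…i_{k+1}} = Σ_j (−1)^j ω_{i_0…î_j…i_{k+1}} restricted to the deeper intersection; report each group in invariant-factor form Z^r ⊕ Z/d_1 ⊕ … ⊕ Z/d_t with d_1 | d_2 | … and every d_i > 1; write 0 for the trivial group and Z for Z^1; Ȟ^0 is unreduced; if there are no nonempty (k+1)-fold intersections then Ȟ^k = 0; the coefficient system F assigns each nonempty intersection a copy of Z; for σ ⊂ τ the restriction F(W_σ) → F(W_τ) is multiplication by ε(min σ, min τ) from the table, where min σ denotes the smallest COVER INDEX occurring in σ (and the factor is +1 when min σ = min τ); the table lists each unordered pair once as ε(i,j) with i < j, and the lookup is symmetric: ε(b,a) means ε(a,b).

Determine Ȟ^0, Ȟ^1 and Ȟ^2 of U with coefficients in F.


Ȟ^0(U;F) ≅ Z, Ȟ^1(U;F) ≅ 0 and Ȟ^2(U;F) ≅ Z/2

cover nerve:
  W12={x5,x8,x20} W13={x3,x8,x10} W14={x3,x13,x33} W15={x16,x28,x33} W16={x20,x28,x31} W23={x7,x8,x34} W24={x6,x14,x19,x27} W25={x19,x25,x34} W26={x6,x20,x32} W34={x3,x11,x17} W35={x12,x18,x30,x34} W36={x11,x12,x15} W45={x9,x19,x33} W46={x6,x11,x22} W56={x12,x23,x28}
  W123={x8} W126={x20} W134={x3} W145={x33} W156={x28} W235={x34} W245={x19} W246={x6} W346={x11} W356={x12}
C dims 6,15,10; δ0: rk 5, SNF 1^5; δ1: rk 10, SNF 1^9·2
Ȟ^0: (6−5)−0=1 ⇒ Z
Ȟ^1: (15−10)−5=0 ⇒ 0
Ȟ^2: (10−0)−10=0 plus torsion [2] ⇒ Z/2


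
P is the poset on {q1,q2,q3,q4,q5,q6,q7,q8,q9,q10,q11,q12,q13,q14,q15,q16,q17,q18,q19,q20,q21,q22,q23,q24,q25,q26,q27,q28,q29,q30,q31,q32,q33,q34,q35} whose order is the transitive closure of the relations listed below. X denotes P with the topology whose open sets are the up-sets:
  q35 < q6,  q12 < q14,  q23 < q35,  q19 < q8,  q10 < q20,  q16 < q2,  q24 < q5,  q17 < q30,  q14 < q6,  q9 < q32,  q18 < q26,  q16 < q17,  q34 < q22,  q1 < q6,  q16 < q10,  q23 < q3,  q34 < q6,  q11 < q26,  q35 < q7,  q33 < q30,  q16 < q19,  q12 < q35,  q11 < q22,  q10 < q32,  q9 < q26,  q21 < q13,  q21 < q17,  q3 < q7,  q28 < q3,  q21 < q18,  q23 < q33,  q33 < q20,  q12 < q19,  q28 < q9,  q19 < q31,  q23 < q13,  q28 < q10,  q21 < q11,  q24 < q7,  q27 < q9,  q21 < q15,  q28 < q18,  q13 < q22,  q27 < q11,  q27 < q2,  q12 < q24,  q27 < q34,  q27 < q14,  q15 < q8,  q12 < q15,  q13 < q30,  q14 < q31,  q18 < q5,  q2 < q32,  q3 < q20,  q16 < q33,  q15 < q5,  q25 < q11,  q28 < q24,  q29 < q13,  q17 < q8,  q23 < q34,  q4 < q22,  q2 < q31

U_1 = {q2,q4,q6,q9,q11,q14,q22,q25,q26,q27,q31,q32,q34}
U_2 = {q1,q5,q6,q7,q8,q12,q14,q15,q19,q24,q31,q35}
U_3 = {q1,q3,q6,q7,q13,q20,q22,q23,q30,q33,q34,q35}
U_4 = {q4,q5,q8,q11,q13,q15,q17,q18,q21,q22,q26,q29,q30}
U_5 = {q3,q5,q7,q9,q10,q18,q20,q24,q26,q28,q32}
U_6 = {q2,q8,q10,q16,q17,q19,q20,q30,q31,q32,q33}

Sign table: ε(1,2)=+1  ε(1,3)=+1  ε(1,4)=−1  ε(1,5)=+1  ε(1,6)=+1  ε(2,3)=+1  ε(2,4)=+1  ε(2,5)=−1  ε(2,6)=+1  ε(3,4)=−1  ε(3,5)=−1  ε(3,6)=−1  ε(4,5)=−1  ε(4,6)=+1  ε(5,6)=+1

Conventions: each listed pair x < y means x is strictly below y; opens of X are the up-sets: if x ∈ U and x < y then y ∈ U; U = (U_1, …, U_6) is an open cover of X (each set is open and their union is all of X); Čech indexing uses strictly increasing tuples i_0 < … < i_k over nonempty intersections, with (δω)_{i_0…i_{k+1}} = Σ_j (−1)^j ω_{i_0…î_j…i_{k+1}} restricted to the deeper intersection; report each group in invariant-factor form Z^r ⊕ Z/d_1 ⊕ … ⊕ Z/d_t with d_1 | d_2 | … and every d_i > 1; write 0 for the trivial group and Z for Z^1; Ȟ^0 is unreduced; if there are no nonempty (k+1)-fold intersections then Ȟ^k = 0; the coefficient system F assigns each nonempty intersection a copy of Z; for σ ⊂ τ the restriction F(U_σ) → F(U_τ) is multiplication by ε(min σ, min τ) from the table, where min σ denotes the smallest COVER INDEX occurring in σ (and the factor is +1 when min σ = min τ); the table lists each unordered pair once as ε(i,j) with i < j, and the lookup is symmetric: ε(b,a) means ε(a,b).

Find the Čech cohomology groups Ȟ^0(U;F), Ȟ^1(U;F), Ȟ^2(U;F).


intersection data:
  U12={q6,q14,q31} U13={q6,q22,q34} U14={q4,q11,q22,q26} U15={q9,q26,q32} U16={q2,q31,q32} U23={q1,q6,q7,q35} U24={q5,q8,q15} U25={q5,q7,q24} U26={q8,q19,q31} U34={q13,q22,q30} U35={q3,q7,q20} U36={q20,q30,q33} U45={q5,q18,q26} U46={q8,q17,q30} U56={q10,q20,q32}
  U123={q6} U126={q31} U134={q22} U145={q26} U156={q32} U235={q7} U245={q5} U246={q8} U346={q30} U356={q20}
C dims 6,15,10; δ0: rk 6, SNF 1^5·2; δ1: rk 9, SNF 1^9
Ȟ^0 = (6 − 6) − 0 = 0, so Ȟ^0 ≅ 0
Ȟ^1 = (15 − 9) − 6 = 0 plus torsion [2], so Ȟ^1 ≅ Z/2
Ȟ^2 = (10 − 0) − 9 = 1, so Ȟ^2 ≅ Z

Ȟ^0 = 0, Ȟ^1 = Z/2 and Ȟ^2 = Z


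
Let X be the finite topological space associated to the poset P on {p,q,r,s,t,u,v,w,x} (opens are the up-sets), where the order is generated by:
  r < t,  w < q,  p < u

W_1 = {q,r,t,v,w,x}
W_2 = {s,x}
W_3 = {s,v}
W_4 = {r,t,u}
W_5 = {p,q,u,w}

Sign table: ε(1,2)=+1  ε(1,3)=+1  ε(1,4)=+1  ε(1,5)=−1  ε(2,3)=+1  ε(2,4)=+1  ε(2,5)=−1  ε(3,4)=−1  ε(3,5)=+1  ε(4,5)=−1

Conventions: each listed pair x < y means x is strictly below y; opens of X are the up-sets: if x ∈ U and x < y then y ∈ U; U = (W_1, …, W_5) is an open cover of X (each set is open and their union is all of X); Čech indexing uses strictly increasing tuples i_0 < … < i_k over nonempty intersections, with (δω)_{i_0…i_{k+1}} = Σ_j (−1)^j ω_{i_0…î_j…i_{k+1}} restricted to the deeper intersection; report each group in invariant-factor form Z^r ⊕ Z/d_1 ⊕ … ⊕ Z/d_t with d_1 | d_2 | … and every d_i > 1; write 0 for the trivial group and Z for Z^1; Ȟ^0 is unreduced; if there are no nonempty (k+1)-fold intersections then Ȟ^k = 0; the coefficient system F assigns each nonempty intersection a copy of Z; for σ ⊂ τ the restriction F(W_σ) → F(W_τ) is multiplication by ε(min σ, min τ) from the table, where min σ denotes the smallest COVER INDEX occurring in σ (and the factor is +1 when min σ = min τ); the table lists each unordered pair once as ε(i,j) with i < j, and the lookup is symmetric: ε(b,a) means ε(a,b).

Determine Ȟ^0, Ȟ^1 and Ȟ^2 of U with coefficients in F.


cover nerve:
  W12={x} W13={v} W14={r,t} W15={q,w} W23={s} W45={u}
C dims 5,6; δ0: rk 4, SNF 1^4
Ȟ^0: (5−4)−0=1 ⇒ Z
Ȟ^1: (6−0)−4=2 ⇒ Z^2
Ȟ^2: (0−0)−0=0 ⇒ 0

Ȟ^0(U;F) ≅ Z; Ȟ^1(U;F) ≅ Z^2; Ȟ^2(U;F) ≅ 0


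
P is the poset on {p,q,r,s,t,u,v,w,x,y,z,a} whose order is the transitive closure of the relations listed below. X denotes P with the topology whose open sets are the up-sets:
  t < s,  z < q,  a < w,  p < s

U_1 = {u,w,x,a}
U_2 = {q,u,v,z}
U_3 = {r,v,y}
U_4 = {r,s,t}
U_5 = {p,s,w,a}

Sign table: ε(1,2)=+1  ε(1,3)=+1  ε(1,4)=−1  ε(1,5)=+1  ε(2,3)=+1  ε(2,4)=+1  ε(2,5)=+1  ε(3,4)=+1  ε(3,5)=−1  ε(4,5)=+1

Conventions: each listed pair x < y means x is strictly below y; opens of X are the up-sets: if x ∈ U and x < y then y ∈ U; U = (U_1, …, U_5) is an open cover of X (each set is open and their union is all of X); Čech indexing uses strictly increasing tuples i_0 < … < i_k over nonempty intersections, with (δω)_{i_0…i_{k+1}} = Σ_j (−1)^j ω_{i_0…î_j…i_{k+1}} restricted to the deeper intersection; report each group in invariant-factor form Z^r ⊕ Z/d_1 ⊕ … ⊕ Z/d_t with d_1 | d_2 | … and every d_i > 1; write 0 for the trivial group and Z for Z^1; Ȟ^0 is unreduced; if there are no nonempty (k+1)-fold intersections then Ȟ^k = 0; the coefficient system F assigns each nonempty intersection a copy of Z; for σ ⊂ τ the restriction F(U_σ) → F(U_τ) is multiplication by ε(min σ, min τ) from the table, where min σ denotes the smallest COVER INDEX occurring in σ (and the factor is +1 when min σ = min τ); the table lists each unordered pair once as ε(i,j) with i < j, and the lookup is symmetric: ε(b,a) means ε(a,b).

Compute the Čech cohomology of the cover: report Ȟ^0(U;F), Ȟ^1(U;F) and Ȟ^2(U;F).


Ȟ^0(U;F) ≅ Z; Ȟ^1(U;F) ≅ Z; Ȟ^2(U;F) ≅ 0

nonempty overlaps:
  U12={u} U15={w,a} U23={v} U34={r} U45={s}
C dims 5,5; δ0: rk 4, SNF 1^4
degree 0: 5−4−0 = 1 → Ȟ^0 ≅ Z
degree 1: 5−0−4 = 1 → Ȟ^1 ≅ Z
degree 2: 0−0−0 = 0 → Ȟ^2 ≅ 0


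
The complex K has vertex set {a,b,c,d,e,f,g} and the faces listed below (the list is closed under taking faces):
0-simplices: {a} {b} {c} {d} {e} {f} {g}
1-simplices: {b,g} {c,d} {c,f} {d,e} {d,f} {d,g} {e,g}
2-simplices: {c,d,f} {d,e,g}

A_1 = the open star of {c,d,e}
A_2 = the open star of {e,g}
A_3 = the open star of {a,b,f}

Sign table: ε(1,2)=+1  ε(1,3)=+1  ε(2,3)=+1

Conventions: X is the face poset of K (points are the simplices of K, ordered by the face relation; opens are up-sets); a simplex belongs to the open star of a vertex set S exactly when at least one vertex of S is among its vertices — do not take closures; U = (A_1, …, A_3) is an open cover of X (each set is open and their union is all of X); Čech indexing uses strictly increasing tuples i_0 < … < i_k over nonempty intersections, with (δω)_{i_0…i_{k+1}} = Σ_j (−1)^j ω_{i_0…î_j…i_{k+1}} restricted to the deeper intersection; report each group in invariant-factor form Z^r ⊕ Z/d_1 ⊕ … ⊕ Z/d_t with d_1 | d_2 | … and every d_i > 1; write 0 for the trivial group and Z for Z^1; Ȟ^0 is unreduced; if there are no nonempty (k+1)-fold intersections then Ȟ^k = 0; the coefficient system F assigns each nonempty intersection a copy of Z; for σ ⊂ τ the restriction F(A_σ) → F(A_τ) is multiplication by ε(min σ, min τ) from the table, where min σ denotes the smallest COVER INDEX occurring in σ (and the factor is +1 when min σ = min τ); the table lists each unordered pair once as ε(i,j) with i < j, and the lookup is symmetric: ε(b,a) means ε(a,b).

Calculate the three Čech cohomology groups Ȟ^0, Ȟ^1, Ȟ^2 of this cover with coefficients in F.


Ȟ^0 ≅ Z,  Ȟ^1 ≅ Z,  Ȟ^2 ≅ 0

nerve simplices:
  A1={{c},{d},{e},{c,d},{c,f},{d,e},{d,f},{d,g},{e,g},{c,d,f},{d,e,g}} A2={{e},{g},{b,g},{d,e},{d,g},{e,g},{d,e,g}} A3={{a},{b},{f},{b,g},{c,f},{d,f},{c,d,f}}
  A12={{e},{d,e},{d,g},{e,g},{d,e,g}} A13={{c,f},{d,f},{c,d,f}} A23={{b,g}}
C dims 3,3; δ0: rk 2, SNF 1^2
degree 0: 3−2−0 = 1 → Ȟ^0 ≅ Z
degree 1: 3−0−2 = 1 → Ȟ^1 ≅ Z
degree 2: 0−0−0 = 0 → Ȟ^2 ≅ 0


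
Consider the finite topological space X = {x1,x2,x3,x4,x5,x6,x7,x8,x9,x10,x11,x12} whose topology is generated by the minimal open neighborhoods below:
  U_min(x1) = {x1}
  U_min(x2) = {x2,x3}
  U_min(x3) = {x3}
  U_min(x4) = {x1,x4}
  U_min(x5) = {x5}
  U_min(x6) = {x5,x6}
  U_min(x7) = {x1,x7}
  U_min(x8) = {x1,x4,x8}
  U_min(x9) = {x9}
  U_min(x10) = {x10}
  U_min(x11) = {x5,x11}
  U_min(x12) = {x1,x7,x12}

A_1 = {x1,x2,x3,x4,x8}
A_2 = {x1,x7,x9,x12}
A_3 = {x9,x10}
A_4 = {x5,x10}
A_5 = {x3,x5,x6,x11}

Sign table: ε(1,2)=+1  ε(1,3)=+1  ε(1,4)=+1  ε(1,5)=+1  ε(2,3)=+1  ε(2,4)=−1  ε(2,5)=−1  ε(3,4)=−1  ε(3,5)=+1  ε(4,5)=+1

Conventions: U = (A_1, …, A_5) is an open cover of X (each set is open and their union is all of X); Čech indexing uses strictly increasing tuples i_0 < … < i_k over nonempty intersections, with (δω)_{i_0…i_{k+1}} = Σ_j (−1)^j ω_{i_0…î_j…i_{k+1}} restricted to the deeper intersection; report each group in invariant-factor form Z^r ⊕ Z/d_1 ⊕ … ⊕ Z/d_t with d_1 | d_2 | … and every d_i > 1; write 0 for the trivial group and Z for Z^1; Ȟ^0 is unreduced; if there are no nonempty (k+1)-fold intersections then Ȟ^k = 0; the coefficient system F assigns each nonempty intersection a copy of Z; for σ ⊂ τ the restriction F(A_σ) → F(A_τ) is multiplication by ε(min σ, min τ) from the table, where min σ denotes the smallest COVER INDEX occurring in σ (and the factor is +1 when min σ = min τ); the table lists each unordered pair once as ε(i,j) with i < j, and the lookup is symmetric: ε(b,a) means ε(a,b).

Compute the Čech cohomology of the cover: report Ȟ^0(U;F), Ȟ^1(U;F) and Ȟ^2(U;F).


Ȟ^0(U;F) ≅ 0,  Ȟ^1(U;F) ≅ Z/2,  Ȟ^2(U;F) ≅ 0

nerve simplices:
  A12={x1} A15={x3} A23={x9} A34={x10} A45={x5}
C dims 5,5; δ0: rk 5, SNF 1^4·2
degree 0: 5−5−0 = 0 → Ȟ^0 ≅ 0
degree 1: 5−0−5 = 0 plus torsion [2] → Ȟ^1 ≅ Z/2
degree 2: 0−0−0 = 0 → Ȟ^2 ≅ 0


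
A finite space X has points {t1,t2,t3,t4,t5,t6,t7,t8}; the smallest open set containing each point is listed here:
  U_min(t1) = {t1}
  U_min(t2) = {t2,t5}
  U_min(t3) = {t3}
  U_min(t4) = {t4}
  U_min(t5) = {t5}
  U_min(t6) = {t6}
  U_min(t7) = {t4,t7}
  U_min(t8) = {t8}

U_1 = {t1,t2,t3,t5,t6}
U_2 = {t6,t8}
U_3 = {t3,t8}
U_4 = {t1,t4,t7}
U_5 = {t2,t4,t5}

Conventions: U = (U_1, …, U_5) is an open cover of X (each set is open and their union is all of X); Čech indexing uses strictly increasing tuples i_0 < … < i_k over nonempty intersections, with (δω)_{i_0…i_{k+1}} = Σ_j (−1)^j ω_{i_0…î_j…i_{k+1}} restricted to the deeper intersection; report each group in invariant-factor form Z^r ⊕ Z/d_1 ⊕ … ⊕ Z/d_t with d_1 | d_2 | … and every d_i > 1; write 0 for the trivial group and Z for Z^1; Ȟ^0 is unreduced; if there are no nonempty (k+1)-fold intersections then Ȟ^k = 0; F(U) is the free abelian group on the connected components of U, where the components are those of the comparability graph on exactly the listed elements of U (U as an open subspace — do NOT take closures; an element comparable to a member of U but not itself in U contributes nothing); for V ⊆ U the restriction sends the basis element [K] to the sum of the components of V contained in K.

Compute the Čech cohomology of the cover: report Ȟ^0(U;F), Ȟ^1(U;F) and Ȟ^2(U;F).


Ȟ^0(U;F) ≅ Z^6,  Ȟ^1(U;F) ≅ 0,  Ȟ^2(U;F) ≅ 0

nonempty intersections:
  U12={t6} U13={t3} U14={t1} U15={t2,t5} U23={t8} U45={t4}
components per intersection:
  U1: {t1} {t2,t5} {t3} {t6}
  U2: {t6} {t8}
  U3: {t3} {t8}
  U4: {t1} {t4,t7}
  U5: {t2,t5} {t4}
  U12: {t6}
  U13: {t3}
  U14: {t1}
  U15: {t2,t5}
  U23: {t8}
  U45: {t4}
C dims 12,6; δ0: rk 6, SNF 1^6
Ȟ^0: (12−6)−0=6 ⇒ Z^6
Ȟ^1: (6−0)−6=0 ⇒ 0
Ȟ^2: (0−0)−0=0 ⇒ 0


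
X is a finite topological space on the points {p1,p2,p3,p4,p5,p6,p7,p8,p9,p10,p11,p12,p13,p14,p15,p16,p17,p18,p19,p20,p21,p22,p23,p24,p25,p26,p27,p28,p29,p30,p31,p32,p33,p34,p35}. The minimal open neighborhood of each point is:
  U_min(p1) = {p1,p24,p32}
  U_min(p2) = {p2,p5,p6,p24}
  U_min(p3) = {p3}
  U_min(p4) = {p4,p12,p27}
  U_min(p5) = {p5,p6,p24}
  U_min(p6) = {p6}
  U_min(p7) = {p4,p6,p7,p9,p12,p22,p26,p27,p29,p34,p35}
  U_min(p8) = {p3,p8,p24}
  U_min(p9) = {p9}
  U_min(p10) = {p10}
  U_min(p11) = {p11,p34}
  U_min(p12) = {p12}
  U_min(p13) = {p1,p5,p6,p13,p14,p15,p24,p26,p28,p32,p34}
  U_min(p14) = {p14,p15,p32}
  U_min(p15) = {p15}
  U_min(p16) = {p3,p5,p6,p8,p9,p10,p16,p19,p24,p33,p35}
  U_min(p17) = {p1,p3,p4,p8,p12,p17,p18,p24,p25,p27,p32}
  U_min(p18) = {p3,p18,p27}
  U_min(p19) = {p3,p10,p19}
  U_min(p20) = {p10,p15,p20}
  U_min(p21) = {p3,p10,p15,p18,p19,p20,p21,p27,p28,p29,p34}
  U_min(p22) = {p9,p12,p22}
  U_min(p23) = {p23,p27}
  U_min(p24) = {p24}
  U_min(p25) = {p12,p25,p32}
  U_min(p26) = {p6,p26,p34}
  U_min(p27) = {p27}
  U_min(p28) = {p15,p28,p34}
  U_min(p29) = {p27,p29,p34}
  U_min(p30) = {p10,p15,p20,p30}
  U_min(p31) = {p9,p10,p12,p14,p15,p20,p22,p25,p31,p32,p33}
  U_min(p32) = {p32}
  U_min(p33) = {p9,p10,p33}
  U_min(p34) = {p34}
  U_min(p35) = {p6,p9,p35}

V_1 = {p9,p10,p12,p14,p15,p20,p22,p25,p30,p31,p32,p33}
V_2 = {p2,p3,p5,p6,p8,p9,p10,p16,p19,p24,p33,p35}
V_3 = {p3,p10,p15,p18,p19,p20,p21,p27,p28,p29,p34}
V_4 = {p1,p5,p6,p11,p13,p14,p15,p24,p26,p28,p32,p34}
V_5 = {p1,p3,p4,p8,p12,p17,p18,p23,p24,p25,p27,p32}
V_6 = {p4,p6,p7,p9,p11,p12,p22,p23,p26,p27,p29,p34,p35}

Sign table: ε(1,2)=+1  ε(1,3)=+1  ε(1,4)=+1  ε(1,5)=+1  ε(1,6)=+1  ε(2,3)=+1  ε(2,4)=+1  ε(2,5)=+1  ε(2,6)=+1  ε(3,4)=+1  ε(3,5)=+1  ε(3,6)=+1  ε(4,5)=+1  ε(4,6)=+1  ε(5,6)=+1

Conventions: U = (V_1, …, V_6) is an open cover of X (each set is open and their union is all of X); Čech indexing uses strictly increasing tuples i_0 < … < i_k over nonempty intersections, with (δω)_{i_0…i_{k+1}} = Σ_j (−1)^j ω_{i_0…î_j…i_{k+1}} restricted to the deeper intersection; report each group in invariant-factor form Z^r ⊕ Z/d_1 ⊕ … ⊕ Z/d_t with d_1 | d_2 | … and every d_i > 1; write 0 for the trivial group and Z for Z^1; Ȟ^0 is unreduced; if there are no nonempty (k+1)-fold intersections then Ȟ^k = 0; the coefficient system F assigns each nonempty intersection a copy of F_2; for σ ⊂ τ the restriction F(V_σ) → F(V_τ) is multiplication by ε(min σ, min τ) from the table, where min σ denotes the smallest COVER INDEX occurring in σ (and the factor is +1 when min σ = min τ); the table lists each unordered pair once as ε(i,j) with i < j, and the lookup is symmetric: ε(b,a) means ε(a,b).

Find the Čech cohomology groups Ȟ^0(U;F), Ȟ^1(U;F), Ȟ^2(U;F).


Ȟ^0 ≅ Z/2, Ȟ^1 ≅ Z/2, Ȟ^2 ≅ Z/2

nonempty overlaps:
  V12={p9,p10,p33} V13={p10,p15,p20} V14={p14,p15,p32} V15={p12,p25,p32} V16={p9,p12,p22} V23={p3,p10,p19} V24={p5,p6,p24} V25={p3,p8,p24} V26={p6,p9,p35} V34={p15,p28,p34} V35={p3,p18,p27} V36={p27,p29,p34} V45={p1,p24,p32} V46={p6,p11,p26,p34} V56={p4,p12,p23,p27}
  V123={p10} V126={p9} V134={p15} V145={p32} V156={p12} V235={p3} V245={p24} V246={p6} V346={p34} V356={p27}
C dims 6,15,10; δ0: rk_F2 5; δ1: rk_F2 9
degree 0: 6−5−0 = 1 → Ȟ^0 ≅ Z/2
degree 1: 15−9−5 = 1 → Ȟ^1 ≅ Z/2
degree 2: 10−0−9 = 1 → Ȟ^2 ≅ Z/2


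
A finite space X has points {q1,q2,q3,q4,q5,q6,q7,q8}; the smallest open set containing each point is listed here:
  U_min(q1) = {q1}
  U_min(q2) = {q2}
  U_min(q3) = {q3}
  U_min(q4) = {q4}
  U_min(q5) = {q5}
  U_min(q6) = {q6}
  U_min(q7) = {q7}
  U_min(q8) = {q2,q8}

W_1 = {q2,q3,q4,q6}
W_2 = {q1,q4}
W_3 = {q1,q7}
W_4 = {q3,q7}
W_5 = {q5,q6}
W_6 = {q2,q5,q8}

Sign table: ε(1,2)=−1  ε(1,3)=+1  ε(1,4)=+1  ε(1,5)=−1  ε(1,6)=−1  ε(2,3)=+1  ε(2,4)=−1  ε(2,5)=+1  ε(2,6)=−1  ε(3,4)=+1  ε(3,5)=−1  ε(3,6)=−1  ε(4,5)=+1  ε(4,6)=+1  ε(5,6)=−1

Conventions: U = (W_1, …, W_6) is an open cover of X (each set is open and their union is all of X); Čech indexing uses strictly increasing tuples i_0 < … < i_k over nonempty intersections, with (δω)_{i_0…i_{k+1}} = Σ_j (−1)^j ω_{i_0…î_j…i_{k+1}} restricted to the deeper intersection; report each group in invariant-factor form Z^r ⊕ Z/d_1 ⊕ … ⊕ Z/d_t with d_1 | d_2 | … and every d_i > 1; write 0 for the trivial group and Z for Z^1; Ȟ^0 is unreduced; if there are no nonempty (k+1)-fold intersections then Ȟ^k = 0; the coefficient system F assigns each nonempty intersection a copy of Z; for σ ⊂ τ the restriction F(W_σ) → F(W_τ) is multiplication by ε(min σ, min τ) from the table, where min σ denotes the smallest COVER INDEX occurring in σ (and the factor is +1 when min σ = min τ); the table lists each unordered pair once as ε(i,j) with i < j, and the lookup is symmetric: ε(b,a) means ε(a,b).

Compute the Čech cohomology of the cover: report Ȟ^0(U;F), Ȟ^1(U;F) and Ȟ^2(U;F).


Ȟ^0 = 0; Ȟ^1 = Z ⊕ Z/2; Ȟ^2 = 0

nonempty intersections:
  W12={q4} W14={q3} W15={q6} W16={q2} W23={q1} W34={q7} W56={q5}
C dims 6,7; δ0: rk 6, SNF 1^5·2
Ȟ^0: (6−6)−0=0 ⇒ 0
Ȟ^1: (7−0)−6=1 plus torsion [2] ⇒ Z ⊕ Z/2
Ȟ^2: (0−0)−0=0 ⇒ 0


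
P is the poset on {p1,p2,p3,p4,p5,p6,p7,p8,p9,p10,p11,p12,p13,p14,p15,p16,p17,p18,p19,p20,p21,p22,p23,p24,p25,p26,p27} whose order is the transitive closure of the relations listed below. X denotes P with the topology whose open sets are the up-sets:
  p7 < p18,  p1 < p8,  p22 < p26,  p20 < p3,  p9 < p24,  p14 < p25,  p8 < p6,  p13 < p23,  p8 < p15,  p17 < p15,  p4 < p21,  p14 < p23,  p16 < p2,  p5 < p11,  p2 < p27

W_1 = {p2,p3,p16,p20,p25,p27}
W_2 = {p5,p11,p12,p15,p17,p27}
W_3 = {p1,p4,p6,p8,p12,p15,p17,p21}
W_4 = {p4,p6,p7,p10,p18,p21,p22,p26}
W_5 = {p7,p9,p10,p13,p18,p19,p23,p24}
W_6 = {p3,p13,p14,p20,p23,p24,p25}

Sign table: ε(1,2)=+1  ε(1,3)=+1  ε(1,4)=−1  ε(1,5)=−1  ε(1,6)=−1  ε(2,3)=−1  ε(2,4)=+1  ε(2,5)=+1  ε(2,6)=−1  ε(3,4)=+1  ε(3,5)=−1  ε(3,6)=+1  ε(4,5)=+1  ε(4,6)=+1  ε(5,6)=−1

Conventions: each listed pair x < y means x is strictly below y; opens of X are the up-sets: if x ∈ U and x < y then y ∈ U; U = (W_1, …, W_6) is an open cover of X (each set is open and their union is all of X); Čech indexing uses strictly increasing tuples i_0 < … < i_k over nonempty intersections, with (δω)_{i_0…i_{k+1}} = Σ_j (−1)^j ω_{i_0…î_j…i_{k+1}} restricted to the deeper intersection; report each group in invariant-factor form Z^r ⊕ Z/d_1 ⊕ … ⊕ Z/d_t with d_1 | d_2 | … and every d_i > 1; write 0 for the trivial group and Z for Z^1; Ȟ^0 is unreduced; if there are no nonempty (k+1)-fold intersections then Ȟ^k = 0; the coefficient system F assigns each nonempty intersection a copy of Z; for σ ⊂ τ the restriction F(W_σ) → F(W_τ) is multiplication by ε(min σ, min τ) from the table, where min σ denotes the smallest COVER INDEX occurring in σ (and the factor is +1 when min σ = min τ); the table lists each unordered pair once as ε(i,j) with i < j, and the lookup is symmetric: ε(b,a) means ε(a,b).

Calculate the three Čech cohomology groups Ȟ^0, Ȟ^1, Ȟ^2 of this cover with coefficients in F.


nerve of the cover:
  W12={p27} W16={p3,p20,p25} W23={p12,p15,p17} W34={p4,p6,p21} W45={p7,p10,p18} W56={p13,p23,p24}
C dims 6,6; δ0: rk 6, SNF 1^5·2
Ȟ^0 = (6 − 6) − 0 = 0, so Ȟ^0 ≅ 0
Ȟ^1 = (6 − 0) − 6 = 0 plus torsion [2], so Ȟ^1 ≅ Z/2
Ȟ^2 = (0 − 0) − 0 = 0, so Ȟ^2 ≅ 0

Ȟ^0 = 0,  Ȟ^1 = Z/2,  Ȟ^2 = 0


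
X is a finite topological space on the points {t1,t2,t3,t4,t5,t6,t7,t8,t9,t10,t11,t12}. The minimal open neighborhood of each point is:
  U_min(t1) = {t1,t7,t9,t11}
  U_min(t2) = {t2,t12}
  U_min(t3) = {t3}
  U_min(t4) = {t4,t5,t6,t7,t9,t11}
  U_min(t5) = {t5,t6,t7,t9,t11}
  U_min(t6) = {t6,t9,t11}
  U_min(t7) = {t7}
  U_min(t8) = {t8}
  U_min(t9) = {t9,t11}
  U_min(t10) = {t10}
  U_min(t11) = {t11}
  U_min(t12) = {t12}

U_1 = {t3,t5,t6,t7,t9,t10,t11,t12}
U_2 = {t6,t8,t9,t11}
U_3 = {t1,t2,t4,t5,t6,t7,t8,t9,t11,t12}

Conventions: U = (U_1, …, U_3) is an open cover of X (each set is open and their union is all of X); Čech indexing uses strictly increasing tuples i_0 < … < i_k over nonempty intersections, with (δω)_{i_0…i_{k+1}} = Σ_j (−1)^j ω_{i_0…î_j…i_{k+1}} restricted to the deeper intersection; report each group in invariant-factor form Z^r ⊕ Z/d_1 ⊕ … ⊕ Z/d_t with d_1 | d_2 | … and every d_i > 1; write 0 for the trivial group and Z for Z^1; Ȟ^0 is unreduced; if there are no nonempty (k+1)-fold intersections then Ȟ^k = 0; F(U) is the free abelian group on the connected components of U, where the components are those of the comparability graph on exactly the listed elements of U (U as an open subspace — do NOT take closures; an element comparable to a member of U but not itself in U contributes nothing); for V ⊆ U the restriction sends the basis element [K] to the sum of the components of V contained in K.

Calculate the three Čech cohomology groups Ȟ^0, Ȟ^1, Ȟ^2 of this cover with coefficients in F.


nerve simplices:
  U12={t6,t9,t11} U13={t5,t6,t7,t9,t11,t12} U23={t6,t8,t9,t11}
  U123={t6,t9,t11}
components per intersection:
  U1: {t3} {t5,t6,t7,t9,t11} {t10} {t12}
  U2: {t6,t9,t11} {t8}
  U3: {t1,t4,t5,t6,t7,t9,t11} {t2,t12} {t8}
  U12: {t6,t9,t11}
  U13: {t5,t6,t7,t9,t11} {t12}
  U23: {t6,t9,t11} {t8}
  U123: {t6,t9,t11}
C dims 9,5,1; δ0: rk 4, SNF 1^4; δ1: rk 1, SNF 1^1
degree 0: 9−4−0 = 5 → Ȟ^0 ≅ Z^5
degree 1: 5−1−4 = 0 → Ȟ^1 ≅ 0
degree 2: 1−0−1 = 0 → Ȟ^2 ≅ 0

Ȟ^0 ≅ Z^5,  Ȟ^1 ≅ 0,  Ȟ^2 ≅ 0


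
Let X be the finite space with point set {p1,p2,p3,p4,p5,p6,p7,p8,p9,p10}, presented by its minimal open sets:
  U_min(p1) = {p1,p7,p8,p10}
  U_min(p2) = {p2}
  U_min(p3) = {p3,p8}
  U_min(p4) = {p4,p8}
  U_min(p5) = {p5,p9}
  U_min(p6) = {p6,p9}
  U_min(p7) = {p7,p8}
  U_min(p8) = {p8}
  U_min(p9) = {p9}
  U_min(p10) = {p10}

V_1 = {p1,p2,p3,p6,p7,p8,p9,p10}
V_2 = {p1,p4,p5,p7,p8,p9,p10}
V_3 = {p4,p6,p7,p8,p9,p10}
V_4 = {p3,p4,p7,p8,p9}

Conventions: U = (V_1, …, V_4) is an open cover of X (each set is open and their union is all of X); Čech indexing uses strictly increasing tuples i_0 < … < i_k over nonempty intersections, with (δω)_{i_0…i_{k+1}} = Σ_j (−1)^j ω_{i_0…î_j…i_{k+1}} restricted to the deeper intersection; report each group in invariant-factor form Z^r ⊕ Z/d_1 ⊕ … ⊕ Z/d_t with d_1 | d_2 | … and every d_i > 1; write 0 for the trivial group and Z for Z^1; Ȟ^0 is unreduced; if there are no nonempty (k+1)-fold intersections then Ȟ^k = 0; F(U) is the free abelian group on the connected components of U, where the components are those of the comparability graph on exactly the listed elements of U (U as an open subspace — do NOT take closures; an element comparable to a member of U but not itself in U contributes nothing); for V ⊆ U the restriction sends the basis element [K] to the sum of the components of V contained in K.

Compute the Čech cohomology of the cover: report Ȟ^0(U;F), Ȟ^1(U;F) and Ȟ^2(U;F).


intersection data:
  V12={p1,p7,p8,p9,p10} V13={p6,p7,p8,p9,p10} V14={p3,p7,p8,p9} V23={p4,p7,p8,p9,p10} V24={p4,p7,p8,p9} V34={p4,p7,p8,p9}
  V123={p7,p8,p9,p10} V124={p7,p8,p9} V134={p7,p8,p9} V234={p4,p7,p8,p9}
  V1234={p7,p8,p9}
components per intersection:
  V1: {p1,p3,p7,p8,p10} {p2} {p6,p9}
  V2: {p1,p4,p7,p8,p10} {p5,p9}
  V3: {p4,p7,p8} {p6,p9} {p10}
  V4: {p3,p4,p7,p8} {p9}
  V12: {p1,p7,p8,p10} {p9}
  V13: {p6,p9} {p7,p8} {p10}
  V14: {p3,p7,p8} {p9}
  V23: {p4,p7,p8} {p9} {p10}
  V24: {p4,p7,p8} {p9}
  V34: {p4,p7,p8} {p9}
  V123: {p7,p8} {p9} {p10}
  V124: {p7,p8} {p9}
  V134: {p7,p8} {p9}
  V234: {p4,p7,p8} {p9}
  V1234: {p7,p8} {p9}
C dims 10,14,9,2; δ0: rk 7, SNF 1^7; δ1: rk 7, SNF 1^7; δ2: rk 2, SNF 1^2
Ȟ^0 = (10 − 7) − 0 = 3, so Ȟ^0 ≅ Z^3
Ȟ^1 = (14 − 7) − 7 = 0, so Ȟ^1 ≅ 0
Ȟ^2 = (9 − 2) − 7 = 0, so Ȟ^2 ≅ 0

Ȟ^0 = Z^3, Ȟ^1 = 0 and Ȟ^2 = 0


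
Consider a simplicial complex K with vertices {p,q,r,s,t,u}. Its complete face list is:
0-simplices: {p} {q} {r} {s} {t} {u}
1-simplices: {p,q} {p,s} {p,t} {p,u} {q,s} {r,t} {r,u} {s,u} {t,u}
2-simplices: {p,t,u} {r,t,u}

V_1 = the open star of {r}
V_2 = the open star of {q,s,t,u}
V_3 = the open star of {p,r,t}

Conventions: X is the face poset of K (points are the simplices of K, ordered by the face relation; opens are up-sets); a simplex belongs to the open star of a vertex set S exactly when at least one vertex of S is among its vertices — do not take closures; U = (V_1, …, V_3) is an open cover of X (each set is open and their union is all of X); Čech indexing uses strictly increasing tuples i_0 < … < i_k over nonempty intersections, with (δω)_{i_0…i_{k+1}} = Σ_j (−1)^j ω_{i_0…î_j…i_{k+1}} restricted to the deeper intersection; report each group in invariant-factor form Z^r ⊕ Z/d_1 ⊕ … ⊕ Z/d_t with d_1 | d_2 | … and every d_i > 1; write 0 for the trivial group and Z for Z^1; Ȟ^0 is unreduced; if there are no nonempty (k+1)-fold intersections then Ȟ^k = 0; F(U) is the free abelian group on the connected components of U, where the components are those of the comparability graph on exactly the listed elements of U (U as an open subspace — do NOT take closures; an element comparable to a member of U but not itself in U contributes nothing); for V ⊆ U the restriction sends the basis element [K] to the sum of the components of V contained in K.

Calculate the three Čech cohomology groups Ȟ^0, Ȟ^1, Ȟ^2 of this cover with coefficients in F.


intersection data:
  V1={{r},{r,t},{r,u},{r,t,u}} V2={{q},{s},{t},{u},{p,q},{p,s},{p,t},{p,u},{q,s},{r,t},{r,u},{s,u},{t,u},{p,t,u},{r,t,u}} V3={{p},{r},{t},{p,q},{p,s},{p,t},{p,u},{r,t},{r,u},{t,u},{p,t,u},{r,t,u}}
  V12={{r,t},{r,u},{r,t,u}} V13={{r},{r,t},{r,u},{r,t,u}} V23={{t},{p,q},{p,s},{p,t},{p,u},{r,t},{r,u},{t,u},{p,t,u},{r,t,u}}
  V123={{r,t},{r,u},{r,t,u}}
components per intersection:
  V1: {{r},{r,t},{r,u},{r,t,u}}
  V2: {{q},{s},{t},{u},{p,q},{p,s},{p,t},{p,u},{q,s},{r,t},{r,u},{s,u},{t,u},{p,t,u},{r,t,u}}
  V3: {{p},{r},{t},{p,q},{p,s},{p,t},{p,u},{r,t},{r,u},{t,u},{p,t,u},{r,t,u}}
  V12: {{r,t},{r,u},{r,t,u}}
  V13: {{r},{r,t},{r,u},{r,t,u}}
  V23: {{t},{p,t},{p,u},{r,t},{r,u},{t,u},{p,t,u},{r,t,u}} {{p,q}} {{p,s}}
  V123: {{r,t},{r,u},{r,t,u}}
C dims 3,5,1; δ0: rk 2, SNF 1^2; δ1: rk 1, SNF 1^1
Ȟ^0 = (3 − 2) − 0 = 1, so Ȟ^0 ≅ Z
Ȟ^1 = (5 − 1) − 2 = 2, so Ȟ^1 ≅ Z^2
Ȟ^2 = (1 − 0) − 1 = 0, so Ȟ^2 ≅ 0

Ȟ^0(U;F) ≅ Z; Ȟ^1(U;F) ≅ Z^2; Ȟ^2(U;F) ≅ 0


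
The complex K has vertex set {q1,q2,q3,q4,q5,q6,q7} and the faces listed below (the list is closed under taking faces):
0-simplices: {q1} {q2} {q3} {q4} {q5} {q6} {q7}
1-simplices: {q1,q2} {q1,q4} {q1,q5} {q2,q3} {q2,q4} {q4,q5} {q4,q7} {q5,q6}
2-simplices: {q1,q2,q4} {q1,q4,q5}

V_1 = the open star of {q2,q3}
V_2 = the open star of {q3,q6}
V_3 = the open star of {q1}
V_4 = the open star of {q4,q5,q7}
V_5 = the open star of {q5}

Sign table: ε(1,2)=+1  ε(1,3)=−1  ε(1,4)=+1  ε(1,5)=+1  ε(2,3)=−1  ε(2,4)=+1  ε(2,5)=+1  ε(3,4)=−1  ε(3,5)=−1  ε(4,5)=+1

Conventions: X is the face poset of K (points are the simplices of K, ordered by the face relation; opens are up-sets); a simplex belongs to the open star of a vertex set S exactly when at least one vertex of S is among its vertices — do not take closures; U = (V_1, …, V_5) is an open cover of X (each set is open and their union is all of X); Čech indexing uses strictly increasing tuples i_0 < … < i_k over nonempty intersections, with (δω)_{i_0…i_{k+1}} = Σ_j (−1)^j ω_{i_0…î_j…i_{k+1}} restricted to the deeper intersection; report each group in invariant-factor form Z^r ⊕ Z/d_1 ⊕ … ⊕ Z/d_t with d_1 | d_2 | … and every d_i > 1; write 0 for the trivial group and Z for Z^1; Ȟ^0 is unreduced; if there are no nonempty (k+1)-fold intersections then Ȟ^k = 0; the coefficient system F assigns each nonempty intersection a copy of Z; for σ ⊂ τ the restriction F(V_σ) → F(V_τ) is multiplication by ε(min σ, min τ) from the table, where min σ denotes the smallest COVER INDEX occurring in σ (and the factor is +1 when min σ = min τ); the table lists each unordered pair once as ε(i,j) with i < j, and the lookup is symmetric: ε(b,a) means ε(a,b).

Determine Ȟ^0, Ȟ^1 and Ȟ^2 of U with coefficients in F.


Ȟ^0 = Z, Ȟ^1 = Z and Ȟ^2 = 0

cover nerve:
  V1={{q2},{q3},{q1,q2},{q2,q3},{q2,q4},{q1,q2,q4}} V2={{q3},{q6},{q2,q3},{q5,q6}} V3={{q1},{q1,q2},{q1,q4},{q1,q5},{q1,q2,q4},{q1,q4,q5}} V4={{q4},{q5},{q7},{q1,q4},{q1,q5},{q2,q4},{q4,q5},{q4,q7},{q5,q6},{q1,q2,q4},{q1,q4,q5}} V5={{q5},{q1,q5},{q4,q5},{q5,q6},{q1,q4,q5}}
  V12={{q3},{q2,q3}} V13={{q1,q2},{q1,q2,q4}} V14={{q2,q4},{q1,q2,q4}} V24={{q5,q6}} V25={{q5,q6}} V34={{q1,q4},{q1,q5},{q1,q2,q4},{q1,q4,q5}} V35={{q1,q5},{q1,q4,q5}} V45={{q5},{q1,q5},{q4,q5},{q5,q6},{q1,q4,q5}}
  V134={{q1,q2,q4}} V245={{q5,q6}} V345={{q1,q5},{q1,q4,q5}}
C dims 5,8,3; δ0: rk 4, SNF 1^4; δ1: rk 3, SNF 1^3
Ȟ^0: (5−4)−0=1 ⇒ Z
Ȟ^1: (8−3)−4=1 ⇒ Z
Ȟ^2: (3−0)−3=0 ⇒ 0


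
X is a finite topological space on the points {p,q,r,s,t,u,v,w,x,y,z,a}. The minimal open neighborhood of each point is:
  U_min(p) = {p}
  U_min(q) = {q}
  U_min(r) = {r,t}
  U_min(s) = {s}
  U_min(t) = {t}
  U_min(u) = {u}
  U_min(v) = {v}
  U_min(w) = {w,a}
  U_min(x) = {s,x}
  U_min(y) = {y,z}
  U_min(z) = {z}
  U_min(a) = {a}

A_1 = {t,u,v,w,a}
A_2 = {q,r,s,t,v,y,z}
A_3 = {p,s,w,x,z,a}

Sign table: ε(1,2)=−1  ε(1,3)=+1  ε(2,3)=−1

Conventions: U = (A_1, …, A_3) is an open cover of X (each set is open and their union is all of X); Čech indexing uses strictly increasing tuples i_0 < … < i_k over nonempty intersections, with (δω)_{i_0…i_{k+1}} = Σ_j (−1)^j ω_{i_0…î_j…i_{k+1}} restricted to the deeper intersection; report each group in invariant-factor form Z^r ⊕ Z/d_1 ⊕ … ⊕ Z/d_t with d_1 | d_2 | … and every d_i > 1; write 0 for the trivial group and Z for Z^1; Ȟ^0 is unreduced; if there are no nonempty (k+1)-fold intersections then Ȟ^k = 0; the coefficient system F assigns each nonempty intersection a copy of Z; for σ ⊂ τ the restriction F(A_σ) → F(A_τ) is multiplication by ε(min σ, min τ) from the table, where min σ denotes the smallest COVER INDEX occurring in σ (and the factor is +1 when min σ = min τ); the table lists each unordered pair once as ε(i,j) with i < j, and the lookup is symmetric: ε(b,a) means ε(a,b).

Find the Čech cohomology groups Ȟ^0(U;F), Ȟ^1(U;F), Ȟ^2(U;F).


Ȟ^0 ≅ Z, Ȟ^1 ≅ Z, Ȟ^2 ≅ 0

nerve simplices:
  A12={t,v} A13={w,a} A23={s,z}
C dims 3,3; δ0: rk 2, SNF 1^2
degree 0: 3−2−0 = 1 → Ȟ^0 ≅ Z
degree 1: 3−0−2 = 1 → Ȟ^1 ≅ Z
degree 2: 0−0−0 = 0 → Ȟ^2 ≅ 0


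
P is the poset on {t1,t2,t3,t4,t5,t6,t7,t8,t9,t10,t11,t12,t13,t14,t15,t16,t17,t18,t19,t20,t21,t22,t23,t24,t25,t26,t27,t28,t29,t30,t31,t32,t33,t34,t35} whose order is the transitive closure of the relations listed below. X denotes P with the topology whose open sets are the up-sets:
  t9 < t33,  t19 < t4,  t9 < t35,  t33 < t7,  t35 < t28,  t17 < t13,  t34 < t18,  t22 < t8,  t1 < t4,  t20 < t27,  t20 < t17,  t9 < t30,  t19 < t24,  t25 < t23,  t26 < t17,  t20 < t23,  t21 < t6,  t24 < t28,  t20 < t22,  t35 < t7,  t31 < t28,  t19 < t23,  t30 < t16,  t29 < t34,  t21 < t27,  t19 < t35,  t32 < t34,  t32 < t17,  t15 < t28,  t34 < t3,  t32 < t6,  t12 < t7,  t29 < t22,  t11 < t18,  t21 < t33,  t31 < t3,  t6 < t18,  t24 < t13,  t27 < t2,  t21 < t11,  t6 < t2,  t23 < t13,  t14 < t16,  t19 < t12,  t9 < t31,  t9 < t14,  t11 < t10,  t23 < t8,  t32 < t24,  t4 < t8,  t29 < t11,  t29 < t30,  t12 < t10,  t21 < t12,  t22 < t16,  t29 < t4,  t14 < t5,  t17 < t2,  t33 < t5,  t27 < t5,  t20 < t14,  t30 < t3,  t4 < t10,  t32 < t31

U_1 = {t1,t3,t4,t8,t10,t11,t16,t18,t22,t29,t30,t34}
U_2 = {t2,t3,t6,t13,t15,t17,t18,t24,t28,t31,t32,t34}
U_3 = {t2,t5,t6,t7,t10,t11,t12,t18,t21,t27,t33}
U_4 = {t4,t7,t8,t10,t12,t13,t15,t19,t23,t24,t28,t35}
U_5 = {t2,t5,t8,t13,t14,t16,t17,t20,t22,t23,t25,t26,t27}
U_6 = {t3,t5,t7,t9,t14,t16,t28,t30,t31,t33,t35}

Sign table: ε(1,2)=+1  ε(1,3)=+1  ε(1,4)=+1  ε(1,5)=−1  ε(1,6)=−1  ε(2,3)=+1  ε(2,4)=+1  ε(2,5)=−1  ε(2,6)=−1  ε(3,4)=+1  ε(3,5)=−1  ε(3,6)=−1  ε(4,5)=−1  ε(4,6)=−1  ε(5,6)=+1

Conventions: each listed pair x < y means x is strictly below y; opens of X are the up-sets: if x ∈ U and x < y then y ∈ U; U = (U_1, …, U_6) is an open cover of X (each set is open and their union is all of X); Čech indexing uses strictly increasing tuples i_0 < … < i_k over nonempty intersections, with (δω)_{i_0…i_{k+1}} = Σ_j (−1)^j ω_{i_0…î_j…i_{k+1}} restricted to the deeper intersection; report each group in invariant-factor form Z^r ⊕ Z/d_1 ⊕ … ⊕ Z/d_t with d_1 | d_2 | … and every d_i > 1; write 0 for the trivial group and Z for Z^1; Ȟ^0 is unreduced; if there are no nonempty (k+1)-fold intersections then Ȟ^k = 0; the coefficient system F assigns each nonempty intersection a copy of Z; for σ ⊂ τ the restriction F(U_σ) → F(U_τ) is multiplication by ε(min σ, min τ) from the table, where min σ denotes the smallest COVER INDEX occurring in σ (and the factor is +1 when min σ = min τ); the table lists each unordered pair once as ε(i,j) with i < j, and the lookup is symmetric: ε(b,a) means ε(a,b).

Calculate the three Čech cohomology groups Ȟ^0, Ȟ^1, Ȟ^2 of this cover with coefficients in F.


nerve of the cover:
  U12={t3,t18,t34} U13={t10,t11,t18} U14={t4,t8,t10} U15={t8,t16,t22} U16={t3,t16,t30} U23={t2,t6,t18} U24={t13,t15,t24,t28} U25={t2,t13,t17} U26={t3,t28,t31} U34={t7,t10,t12} U35={t2,t5,t27} U36={t5,t7,t33} U45={t8,t13,t23} U46={t7,t28,t35} U56={t5,t14,t16}
  U123={t18} U126={t3} U134={t10} U145={t8} U156={t16} U235={t2} U245={t13} U246={t28} U346={t7} U356={t5}
C dims 6,15,10; δ0: rk 5, SNF 1^5; δ1: rk 10, SNF 1^9·2
Ȟ^0 = (6 − 5) − 0 = 1, so Ȟ^0 ≅ Z
Ȟ^1 = (15 − 10) − 5 = 0, so Ȟ^1 ≅ 0
Ȟ^2 = (10 − 0) − 10 = 0 plus torsion [2], so Ȟ^2 ≅ Z/2

Ȟ^0 ≅ Z, Ȟ^1 ≅ 0 and Ȟ^2 ≅ Z/2


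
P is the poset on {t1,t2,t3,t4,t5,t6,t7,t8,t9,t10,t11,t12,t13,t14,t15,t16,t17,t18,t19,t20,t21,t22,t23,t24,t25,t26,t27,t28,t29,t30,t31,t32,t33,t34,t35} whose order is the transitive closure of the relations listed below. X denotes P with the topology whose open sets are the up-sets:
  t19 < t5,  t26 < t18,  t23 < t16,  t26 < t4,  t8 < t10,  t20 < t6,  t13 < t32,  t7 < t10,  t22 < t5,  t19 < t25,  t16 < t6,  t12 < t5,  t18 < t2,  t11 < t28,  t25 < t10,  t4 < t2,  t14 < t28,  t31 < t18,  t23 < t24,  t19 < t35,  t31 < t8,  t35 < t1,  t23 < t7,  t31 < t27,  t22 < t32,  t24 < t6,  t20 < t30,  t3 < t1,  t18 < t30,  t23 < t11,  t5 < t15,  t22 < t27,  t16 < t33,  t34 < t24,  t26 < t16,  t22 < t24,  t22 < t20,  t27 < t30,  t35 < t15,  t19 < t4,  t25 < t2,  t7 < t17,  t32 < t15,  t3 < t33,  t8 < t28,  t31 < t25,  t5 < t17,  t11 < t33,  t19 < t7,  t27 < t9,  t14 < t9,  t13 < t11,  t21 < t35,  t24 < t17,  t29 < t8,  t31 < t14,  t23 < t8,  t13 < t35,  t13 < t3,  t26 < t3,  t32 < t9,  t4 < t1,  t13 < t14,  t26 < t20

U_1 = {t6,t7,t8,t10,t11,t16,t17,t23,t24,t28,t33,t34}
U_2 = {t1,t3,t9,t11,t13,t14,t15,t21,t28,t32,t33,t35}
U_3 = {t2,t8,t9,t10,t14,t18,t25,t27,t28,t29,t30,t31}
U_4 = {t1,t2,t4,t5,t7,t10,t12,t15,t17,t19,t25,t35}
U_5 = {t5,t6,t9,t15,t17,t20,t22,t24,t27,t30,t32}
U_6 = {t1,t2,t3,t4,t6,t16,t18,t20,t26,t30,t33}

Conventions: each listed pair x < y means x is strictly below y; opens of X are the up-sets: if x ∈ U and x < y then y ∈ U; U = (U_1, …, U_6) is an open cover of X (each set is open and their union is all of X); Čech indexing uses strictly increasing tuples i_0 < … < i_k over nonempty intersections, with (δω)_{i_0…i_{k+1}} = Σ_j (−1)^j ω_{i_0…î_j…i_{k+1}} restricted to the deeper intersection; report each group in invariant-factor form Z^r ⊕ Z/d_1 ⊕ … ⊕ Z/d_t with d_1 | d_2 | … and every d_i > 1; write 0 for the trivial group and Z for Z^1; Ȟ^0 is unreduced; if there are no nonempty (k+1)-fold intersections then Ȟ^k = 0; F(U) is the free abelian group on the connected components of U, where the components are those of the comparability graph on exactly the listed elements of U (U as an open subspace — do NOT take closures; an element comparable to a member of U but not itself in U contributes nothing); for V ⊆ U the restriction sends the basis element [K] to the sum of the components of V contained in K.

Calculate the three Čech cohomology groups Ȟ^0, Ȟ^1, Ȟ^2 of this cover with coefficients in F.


Ȟ^0(U;F) ≅ Z, Ȟ^1(U;F) ≅ 0, Ȟ^2(U;F) ≅ Z/2

nonempty intersections:
  U12={t11,t28,t33} U13={t8,t10,t28} U14={t7,t10,t17} U15={t6,t17,t24} U16={t6,t16,t33} U23={t9,t14,t28} U24={t1,t15,t35} U25={t9,t15,t32} U26={t1,t3,t33} U34={t2,t10,t25} U35={t9,t27,t30} U36={t2,t18,t30} U45={t5,t15,t17} U46={t1,t2,t4} U56={t6,t20,t30}
  U123={t28} U126={t33} U134={t10} U145={t17} U156={t6} U235={t9} U245={t15} U246={t1} U346={t2} U356={t30}
components per intersection:
  U1: {t6,t7,t8,t10,t11,t16,t17,t23,t24,t28,t33,t34}
  U2: {t1,t3,t9,t11,t13,t14,t15,t21,t28,t32,t33,t35}
  U3: {t2,t8,t9,t10,t14,t18,t25,t27,t28,t29,t30,t31}
  U4: {t1,t2,t4,t5,t7,t10,t12,t15,t17,t19,t25,t35}
  U5: {t5,t6,t9,t15,t17,t20,t22,t24,t27,t30,t32}
  U6: {t1,t2,t3,t4,t6,t16,t18,t20,t26,t30,t33}
  U12: {t11,t28,t33}
  U13: {t8,t10,t28}
  U14: {t7,t10,t17}
  U15: {t6,t17,t24}
  U16: {t6,t16,t33}
  U23: {t9,t14,t28}
  U24: {t1,t15,t35}
  U25: {t9,t15,t32}
  U26: {t1,t3,t33}
  U34: {t2,t10,t25}
  U35: {t9,t27,t30}
  U36: {t2,t18,t30}
  U45: {t5,t15,t17}
  U46: {t1,t2,t4}
  U56: {t6,t20,t30}
  U123: {t28}
  U126: {t33}
  U134: {t10}
  U145: {t17}
  U156: {t6}
  U235: {t9}
  U245: {t15}
  U246: {t1}
  U346: {t2}
  U356: {t30}
C dims 6,15,10; δ0: rk 5, SNF 1^5; δ1: rk 10, SNF 1^9·2
Ȟ^0: (6−5)−0=1 ⇒ Z
Ȟ^1: (15−10)−5=0 ⇒ 0
Ȟ^2: (10−0)−10=0 plus torsion [2] ⇒ Z/2
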